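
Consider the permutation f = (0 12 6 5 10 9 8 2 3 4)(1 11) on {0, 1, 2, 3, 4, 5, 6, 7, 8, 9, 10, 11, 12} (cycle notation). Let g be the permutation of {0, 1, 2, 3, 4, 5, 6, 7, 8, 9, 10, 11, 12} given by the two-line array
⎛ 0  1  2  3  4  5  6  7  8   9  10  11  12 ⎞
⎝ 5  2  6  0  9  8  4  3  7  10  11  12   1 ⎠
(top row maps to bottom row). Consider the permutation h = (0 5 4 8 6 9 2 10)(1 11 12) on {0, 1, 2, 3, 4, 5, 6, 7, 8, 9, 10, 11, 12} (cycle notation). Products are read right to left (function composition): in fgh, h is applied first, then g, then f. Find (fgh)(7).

(fgh)(7) = f(g(h(7))). h(7) = 7, then g(7) = 3, then f(3) = 4, so the result is 4.

4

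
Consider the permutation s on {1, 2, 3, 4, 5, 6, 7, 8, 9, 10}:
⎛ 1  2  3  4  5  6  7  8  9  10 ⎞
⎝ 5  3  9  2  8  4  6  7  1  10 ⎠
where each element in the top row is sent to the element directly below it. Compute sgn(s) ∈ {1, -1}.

1

In disjoint-cycle form the cycle lengths are 9, 1.
A cycle is odd iff its length is even; s has 0 even-length cycles, so sgn(s) = (−1)^0 and s is even.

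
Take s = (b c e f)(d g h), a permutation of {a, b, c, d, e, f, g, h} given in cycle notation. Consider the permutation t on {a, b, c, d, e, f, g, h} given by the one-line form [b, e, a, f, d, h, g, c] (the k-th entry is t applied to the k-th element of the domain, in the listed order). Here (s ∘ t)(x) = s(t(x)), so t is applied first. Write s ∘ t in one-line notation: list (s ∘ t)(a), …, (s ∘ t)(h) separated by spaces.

For each element, apply t then s: a → b → c; b → e → f; c → a → a; d → f → b; e → d → g; f → h → d; g → g → h; h → c → e.
Collecting the images, s ∘ t = [c f a b g d h e].

c f a b g d h e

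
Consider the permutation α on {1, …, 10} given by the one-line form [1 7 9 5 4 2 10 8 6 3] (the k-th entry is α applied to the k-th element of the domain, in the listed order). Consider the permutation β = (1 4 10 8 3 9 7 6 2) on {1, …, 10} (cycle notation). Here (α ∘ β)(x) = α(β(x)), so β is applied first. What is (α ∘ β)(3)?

6

First apply β: β(3) = 9, then α(9) = 6. Thus (α ∘ β)(3) = 6.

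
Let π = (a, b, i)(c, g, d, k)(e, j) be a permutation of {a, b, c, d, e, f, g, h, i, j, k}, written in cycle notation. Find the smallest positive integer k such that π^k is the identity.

12

The disjoint cycles have lengths 4, 3, 2, 1, 1.
The order of π is the least common multiple of its cycle lengths: lcm(4, 3, 2) = 12.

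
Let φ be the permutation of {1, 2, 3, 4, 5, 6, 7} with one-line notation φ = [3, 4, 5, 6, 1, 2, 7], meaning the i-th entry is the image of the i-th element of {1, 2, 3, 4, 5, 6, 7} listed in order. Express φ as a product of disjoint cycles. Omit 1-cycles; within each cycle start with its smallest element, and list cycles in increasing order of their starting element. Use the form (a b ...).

(1 3 5)(2 4 6)

From 1: 1 → 3 → 5 → 1, closing the cycle (1 3 5).
Continuing from each remaining unvisited element yields (1 3 5)(2 4 6).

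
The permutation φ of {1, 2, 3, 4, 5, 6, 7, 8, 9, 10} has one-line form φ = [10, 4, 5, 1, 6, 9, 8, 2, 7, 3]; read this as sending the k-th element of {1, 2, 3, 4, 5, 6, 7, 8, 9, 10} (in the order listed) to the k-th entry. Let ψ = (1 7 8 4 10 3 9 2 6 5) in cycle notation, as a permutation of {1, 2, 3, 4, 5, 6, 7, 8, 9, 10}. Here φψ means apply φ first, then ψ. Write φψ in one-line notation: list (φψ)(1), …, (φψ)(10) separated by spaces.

3 10 1 7 5 2 4 6 8 9

For each element, apply φ then ψ: 1 → 10 → 3; 2 → 4 → 10; 3 → 5 → 1; 4 → 1 → 7; 5 → 6 → 5; 6 → 9 → 2; 7 → 8 → 4; 8 → 2 → 6; 9 → 7 → 8; 10 → 3 → 9.
So φψ in one-line form is 3 10 1 7 5 2 4 6 8 9.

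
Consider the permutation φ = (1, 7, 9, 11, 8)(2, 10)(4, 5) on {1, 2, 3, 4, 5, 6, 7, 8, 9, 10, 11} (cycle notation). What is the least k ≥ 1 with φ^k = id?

10

The cycle type of φ is (5, 2, 2, 1, 1).
Since disjoint cycles commute, ord(φ) = lcm(5, 2, 2) = 10.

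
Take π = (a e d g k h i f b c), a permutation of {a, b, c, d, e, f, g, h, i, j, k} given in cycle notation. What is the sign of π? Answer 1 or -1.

-1

The cycle lengths are 10, 1.
A cycle of length ℓ contributes ℓ−1 transpositions, so π is a product of 9 transpositions — odd.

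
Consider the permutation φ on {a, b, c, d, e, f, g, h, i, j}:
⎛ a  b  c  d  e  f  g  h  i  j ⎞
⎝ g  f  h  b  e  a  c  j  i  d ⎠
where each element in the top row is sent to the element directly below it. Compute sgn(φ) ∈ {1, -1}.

-1

In disjoint-cycle form the cycle lengths are 8, 1, 1.
A cycle is odd iff its length is even; φ has 1 even-length cycle, so sgn(φ) = (−1)^1 and φ is odd.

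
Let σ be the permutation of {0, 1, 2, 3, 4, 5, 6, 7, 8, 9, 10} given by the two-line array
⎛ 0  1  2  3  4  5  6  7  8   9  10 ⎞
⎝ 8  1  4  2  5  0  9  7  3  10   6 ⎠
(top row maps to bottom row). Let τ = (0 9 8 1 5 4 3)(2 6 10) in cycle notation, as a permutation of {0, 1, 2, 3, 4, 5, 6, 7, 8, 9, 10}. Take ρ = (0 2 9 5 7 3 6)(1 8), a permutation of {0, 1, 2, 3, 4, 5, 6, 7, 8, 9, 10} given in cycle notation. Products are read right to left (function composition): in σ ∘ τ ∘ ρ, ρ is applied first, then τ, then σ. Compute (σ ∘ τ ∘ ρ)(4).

Chase 4: ρ(4) = 4; τ(4) = 3; σ(3) = 2. Hence (σ ∘ τ ∘ ρ)(4) = 2.

2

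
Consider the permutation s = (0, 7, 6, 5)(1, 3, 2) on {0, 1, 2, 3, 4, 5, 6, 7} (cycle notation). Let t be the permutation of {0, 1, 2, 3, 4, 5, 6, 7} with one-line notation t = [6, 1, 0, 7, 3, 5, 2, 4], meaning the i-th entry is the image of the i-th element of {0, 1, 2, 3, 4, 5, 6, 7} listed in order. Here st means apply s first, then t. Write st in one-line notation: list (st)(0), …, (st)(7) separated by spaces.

4 7 1 0 3 6 5 2

For each element, apply s then t: 0 → 7 → 4; 1 → 3 → 7; 2 → 1 → 1; 3 → 2 → 0; 4 → 4 → 3; 5 → 0 → 6; 6 → 5 → 5; 7 → 6 → 2.
Collecting the images, st = [4 7 1 0 3 6 5 2].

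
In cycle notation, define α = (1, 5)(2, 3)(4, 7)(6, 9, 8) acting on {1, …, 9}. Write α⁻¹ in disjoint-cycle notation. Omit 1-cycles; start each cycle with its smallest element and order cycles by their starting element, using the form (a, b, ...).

Inverting a permutation written in cycle notation just reverses the order within every cycle.
Reversing each cycle of α and rotating so the smallest element leads gives (1, 5)(2, 3)(4, 7)(6, 8, 9).

(1, 5)(2, 3)(4, 7)(6, 8, 9)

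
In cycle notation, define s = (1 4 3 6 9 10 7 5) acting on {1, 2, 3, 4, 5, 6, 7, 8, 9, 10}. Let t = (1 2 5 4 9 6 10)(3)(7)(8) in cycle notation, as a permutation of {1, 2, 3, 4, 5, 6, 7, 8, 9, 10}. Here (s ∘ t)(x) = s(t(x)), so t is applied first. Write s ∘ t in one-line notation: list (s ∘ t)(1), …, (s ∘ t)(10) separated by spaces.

Chase each element through t then s: 1 → 2 → 2; 2 → 5 → 1; 3 → 3 → 6; 4 → 9 → 10; 5 → 4 → 3; 6 → 10 → 7; 7 → 7 → 5; 8 → 8 → 8; 9 → 6 → 9; 10 → 1 → 4.
Collecting the images, s ∘ t = [2 1 6 10 3 7 5 8 9 4].

2 1 6 10 3 7 5 8 9 4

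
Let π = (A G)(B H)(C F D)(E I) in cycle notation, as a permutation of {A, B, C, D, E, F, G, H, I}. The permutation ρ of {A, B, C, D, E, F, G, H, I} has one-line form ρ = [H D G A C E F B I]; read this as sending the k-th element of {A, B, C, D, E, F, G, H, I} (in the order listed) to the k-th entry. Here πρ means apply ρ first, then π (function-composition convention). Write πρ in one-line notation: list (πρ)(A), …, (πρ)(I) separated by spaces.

(πρ)(x) = π(ρ(x)). Computing each image: π(ρ(A)) = π(H) = B, π(ρ(B)) = π(D) = C, π(ρ(C)) = π(G) = A, π(ρ(D)) = π(A) = G, π(ρ(E)) = π(C) = F, π(ρ(F)) = π(E) = I, π(ρ(G)) = π(F) = D, π(ρ(H)) = π(B) = H, π(ρ(I)) = π(I) = E.
Hence πρ = [B C A G F I D H E].

B C A G F I D H E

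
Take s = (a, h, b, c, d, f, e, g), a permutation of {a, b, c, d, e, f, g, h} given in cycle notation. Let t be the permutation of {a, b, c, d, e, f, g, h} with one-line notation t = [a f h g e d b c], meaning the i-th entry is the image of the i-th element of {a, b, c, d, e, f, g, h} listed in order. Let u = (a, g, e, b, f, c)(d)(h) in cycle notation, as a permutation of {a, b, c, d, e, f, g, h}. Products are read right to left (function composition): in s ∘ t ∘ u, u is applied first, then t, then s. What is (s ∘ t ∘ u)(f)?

(s ∘ t ∘ u)(f) = s(t(u(f))). u(f) = c, then t(c) = h, then s(h) = b, so the result is b.

b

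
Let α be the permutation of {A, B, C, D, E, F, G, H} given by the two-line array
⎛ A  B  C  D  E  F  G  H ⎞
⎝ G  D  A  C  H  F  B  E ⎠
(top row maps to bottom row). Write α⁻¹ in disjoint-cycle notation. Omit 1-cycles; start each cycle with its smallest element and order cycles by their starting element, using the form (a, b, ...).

(A, C, D, B, G)(E, H)

First write α in disjoint cycles: (A, G, B, D, C)(E, H).
Reversing each cycle (and rotating so the smallest element leads) gives α⁻¹ = (A, C, D, B, G)(E, H).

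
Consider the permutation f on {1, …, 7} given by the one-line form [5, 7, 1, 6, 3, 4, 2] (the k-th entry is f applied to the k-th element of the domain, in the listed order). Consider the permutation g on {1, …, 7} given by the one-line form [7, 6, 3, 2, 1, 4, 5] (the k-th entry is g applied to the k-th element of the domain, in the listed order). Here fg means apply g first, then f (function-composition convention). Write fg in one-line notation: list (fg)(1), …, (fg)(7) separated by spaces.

2 4 1 7 5 6 3

(fg)(x) = f(g(x)). Computing each image: f(g(1)) = f(7) = 2, f(g(2)) = f(6) = 4, f(g(3)) = f(3) = 1, f(g(4)) = f(2) = 7, f(g(5)) = f(1) = 5, f(g(6)) = f(4) = 6, f(g(7)) = f(5) = 3.
Hence fg = [2 4 1 7 5 6 3].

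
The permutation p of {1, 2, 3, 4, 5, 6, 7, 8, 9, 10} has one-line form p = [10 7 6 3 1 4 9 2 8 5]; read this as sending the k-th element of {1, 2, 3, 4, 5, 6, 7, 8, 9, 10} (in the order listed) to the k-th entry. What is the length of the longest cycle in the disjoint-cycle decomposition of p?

4

Decomposing into disjoint cycles gives (1 10 5)(2 7 9 8)(3 6 4); the longest has length 4.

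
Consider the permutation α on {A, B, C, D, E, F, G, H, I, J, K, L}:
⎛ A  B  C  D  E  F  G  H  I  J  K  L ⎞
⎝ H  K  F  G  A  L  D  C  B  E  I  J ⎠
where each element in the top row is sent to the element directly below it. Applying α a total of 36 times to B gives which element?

Tracing B → K → … returns to B after 3 steps, so B lies in a 3-cycle (B K I).
Powers repeat with period 3 on this cycle, and 36 mod 3 = 0, so α^36(B) = α^0(B).
So α^36(B) = B.

B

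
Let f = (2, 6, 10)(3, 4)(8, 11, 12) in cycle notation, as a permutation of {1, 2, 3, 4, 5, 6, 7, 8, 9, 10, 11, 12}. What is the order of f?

6

The disjoint cycles have lengths 3, 3, 2, 1, 1, 1, 1.
Since disjoint cycles commute, ord(f) = lcm(3, 3, 2) = 6.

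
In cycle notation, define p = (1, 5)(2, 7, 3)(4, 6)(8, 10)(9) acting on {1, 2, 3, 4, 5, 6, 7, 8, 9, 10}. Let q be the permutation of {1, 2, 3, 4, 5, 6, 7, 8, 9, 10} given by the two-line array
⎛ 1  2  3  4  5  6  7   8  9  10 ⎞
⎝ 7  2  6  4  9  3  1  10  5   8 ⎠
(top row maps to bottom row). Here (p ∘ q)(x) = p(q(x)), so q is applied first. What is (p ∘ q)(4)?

q(4) = 4, then p(4) = 6; composing gives (p ∘ q)(4) = 6.

6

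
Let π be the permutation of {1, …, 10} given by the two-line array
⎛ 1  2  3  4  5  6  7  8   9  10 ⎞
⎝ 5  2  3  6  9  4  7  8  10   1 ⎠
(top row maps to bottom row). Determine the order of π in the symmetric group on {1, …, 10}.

4

The disjoint-cycle form of π has cycle lengths 4, 2, 1, 1, 1, 1.
The order of π is the least common multiple of its cycle lengths: lcm(4, 2) = 4.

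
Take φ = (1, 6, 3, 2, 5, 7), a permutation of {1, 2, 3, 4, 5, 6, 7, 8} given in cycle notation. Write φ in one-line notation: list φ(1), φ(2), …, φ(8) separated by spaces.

Each element maps to the next entry in its cycle (wrapping to the front): 1↦6, 2↦5, 3↦2, 4↦4, 5↦7, 6↦3, 7↦1, 8↦8.
So the one-line form is 6 5 2 4 7 3 1 8.

6 5 2 4 7 3 1 8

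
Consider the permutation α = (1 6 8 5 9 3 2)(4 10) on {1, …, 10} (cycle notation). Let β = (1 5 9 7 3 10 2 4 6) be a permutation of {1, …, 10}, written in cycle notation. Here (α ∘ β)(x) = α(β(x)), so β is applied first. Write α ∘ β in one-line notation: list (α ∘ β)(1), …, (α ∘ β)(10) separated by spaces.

9 10 4 8 3 6 2 5 7 1

For each element, apply β then α: 1 → 5 → 9; 2 → 4 → 10; 3 → 10 → 4; 4 → 6 → 8; 5 → 9 → 3; 6 → 1 → 6; 7 → 3 → 2; 8 → 8 → 5; 9 → 7 → 7; 10 → 2 → 1.
So α ∘ β in one-line form is 9 10 4 8 3 6 2 5 7 1.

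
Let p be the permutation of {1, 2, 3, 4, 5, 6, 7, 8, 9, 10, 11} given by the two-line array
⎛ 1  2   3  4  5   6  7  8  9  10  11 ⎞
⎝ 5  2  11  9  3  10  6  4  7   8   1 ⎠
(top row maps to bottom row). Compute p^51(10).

9

Tracing 10 → 8 → … returns to 10 after 6 steps, so 10 lies in a 6-cycle (4 9 7 6 10 8).
On a 6-cycle, p^6 is the identity, so p^51 = p^3 there (51 ≡ 3 mod 6).
Stepping 3 places around the cycle: 10 → 8 → 4 → 9.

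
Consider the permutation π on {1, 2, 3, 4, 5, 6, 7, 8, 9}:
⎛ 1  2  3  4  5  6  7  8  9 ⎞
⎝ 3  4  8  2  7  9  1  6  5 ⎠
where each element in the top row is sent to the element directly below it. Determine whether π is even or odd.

In disjoint-cycle form the cycle lengths are 7, 2.
A cycle of length ℓ contributes ℓ−1 transpositions, so π is a product of 6 + 1 = 7 transpositions — odd.

odd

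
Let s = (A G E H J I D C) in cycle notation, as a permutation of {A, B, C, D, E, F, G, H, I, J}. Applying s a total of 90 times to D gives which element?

D lies in the 8-cycle (A G E H J I D C).
Powers repeat with period 8 on this cycle, and 90 mod 8 = 2, so s^90(D) = s^2(D).
Advancing 2 steps from D: D → C → A.

A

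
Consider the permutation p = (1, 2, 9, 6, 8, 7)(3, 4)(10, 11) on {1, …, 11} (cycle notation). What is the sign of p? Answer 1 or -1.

-1

The cycle lengths are 6, 2, 2, 1.
A cycle of length ℓ contributes ℓ−1 transpositions, so p is a product of 5 + 1 + 1 = 7 transpositions — odd.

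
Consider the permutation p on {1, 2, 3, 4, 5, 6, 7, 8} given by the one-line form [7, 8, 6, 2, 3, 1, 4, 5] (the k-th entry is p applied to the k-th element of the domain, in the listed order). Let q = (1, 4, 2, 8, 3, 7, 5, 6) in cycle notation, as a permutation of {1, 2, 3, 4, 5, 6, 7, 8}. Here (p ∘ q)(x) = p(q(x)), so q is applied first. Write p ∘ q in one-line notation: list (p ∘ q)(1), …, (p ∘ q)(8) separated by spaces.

2 5 4 8 1 7 3 6

For each element, apply q then p: 1 → 4 → 2; 2 → 8 → 5; 3 → 7 → 4; 4 → 2 → 8; 5 → 6 → 1; 6 → 1 → 7; 7 → 5 → 3; 8 → 3 → 6.
So p ∘ q in one-line form is 2 5 4 8 1 7 3 6.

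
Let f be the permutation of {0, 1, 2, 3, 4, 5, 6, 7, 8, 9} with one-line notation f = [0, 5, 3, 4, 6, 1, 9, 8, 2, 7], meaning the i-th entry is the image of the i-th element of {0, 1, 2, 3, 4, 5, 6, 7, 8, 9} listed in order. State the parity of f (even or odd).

odd

In disjoint-cycle form the cycle lengths are 7, 2, 1.
A cycle is odd iff its length is even; f has 1 even-length cycle, so sgn(f) = (−1)^1 and f is odd.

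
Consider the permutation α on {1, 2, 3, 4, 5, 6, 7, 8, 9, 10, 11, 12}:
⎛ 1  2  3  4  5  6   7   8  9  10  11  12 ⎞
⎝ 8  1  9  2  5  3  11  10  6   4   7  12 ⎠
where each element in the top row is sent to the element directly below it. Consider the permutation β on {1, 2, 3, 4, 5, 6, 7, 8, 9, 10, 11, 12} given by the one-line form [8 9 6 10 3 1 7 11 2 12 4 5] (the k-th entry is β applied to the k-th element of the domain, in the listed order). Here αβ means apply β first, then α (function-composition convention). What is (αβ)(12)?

(αβ)(12) = α(β(12)). β(12) = 5, then α(5) = 5. So (αβ)(12) = 5.

5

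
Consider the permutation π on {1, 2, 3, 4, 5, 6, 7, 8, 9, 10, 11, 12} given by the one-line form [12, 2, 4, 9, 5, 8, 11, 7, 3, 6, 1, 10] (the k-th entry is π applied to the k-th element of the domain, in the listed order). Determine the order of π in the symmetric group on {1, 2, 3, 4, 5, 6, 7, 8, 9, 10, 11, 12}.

Writing π as disjoint cycles, the cycle lengths are 7, 3, 1, 1.
The order of π is the least common multiple of its cycle lengths: lcm(7, 3) = 21.

21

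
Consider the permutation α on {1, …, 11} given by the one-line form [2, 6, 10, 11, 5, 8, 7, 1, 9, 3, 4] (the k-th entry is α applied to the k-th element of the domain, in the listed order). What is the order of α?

4

The disjoint-cycle form of α has cycle lengths 4, 2, 2, 1, 1, 1.
The order is lcm(4, 2, 2) = 4.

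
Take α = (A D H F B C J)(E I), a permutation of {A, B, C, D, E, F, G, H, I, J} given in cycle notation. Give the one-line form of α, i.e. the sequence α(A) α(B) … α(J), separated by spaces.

D C J H I B G F E A

Image by image: A↦D, B↦C, C↦J, D↦H, E↦I, F↦B, G↦G, H↦F, I↦E, J↦A.
So the one-line form is D C J H I B G F E A.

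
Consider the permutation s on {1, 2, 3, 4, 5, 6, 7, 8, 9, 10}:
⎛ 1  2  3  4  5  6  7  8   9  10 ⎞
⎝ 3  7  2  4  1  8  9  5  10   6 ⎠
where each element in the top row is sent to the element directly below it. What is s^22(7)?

8

Tracing 7 → 9 → … returns to 7 after 9 steps, so 7 lies in a 9-cycle (1, 3, 2, 7, 9, 10, 6, 8, 5).
On a 9-cycle, s^9 is the identity, so s^22 = s^4 there (22 ≡ 4 mod 9).
Stepping 4 places around the cycle: 7 → 9 → 10 → 6 → 8.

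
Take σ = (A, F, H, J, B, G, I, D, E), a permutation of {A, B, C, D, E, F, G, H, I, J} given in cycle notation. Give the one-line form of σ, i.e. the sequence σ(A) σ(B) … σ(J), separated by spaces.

F G C E A H I J D B

Each element maps to the next entry in its cycle (wrapping to the front): A↦F, B↦G, C↦C, D↦E, E↦A, F↦H, G↦I, H↦J, I↦D, J↦B.
Listing these in domain order gives F G C E A H I J D B.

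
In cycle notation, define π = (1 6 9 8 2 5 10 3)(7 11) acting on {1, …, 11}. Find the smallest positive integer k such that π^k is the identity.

The disjoint cycles have lengths 8, 2, 1.
The order is lcm(8, 2) = 8.

8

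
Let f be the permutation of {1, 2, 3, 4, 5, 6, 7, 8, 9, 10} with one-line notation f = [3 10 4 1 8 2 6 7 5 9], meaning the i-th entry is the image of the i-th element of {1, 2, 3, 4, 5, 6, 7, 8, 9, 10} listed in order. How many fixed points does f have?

No element satisfies f(x) = x, so there are 0 fixed points.

0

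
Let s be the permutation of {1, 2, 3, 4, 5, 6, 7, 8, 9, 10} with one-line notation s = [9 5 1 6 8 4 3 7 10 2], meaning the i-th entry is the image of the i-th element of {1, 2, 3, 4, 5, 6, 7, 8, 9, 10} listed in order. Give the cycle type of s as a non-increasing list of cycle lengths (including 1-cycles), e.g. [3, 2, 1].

The disjoint cycles are (1, 9, 10, 2, 5, 8, 7, 3)(4, 6), with lengths 8, 2 in non-increasing order.

[8, 2]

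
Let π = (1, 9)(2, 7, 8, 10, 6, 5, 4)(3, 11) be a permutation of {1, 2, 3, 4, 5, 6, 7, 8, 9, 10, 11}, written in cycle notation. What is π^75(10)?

7

10 lies in the 7-cycle (2, 7, 8, 10, 6, 5, 4).
Since the cycle has length 7, π^75 acts on it the same as π^5 (75 mod 7 = 5).
Stepping 5 places around the cycle: 10 → 6 → 5 → 4 → 2 → 7.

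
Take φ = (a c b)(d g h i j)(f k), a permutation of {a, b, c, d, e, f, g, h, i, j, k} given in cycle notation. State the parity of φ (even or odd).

The cycle lengths are 5, 3, 2, 1.
A cycle of length ℓ contributes ℓ−1 transpositions, so φ is a product of 4 + 2 + 1 = 7 transpositions — odd.

odd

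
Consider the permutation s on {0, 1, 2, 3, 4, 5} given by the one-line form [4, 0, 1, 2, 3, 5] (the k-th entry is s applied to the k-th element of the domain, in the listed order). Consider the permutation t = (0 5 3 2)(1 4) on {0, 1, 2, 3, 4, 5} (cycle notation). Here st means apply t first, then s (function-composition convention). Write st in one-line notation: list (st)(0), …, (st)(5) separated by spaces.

(st)(x) = s(t(x)). Computing each image: s(t(0)) = s(5) = 5, s(t(1)) = s(4) = 3, s(t(2)) = s(0) = 4, s(t(3)) = s(2) = 1, s(t(4)) = s(1) = 0, s(t(5)) = s(3) = 2.
Hence st = [5 3 4 1 0 2].

5 3 4 1 0 2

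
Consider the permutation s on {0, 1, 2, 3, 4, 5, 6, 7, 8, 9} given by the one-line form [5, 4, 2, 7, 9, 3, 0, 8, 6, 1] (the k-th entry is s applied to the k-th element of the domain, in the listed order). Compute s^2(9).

Tracing 9 → 1 → … returns to 9 after 3 steps, so 9 lies in a 3-cycle (1, 4, 9).
Stepping 2 places around the cycle: 9 → 1 → 4.

4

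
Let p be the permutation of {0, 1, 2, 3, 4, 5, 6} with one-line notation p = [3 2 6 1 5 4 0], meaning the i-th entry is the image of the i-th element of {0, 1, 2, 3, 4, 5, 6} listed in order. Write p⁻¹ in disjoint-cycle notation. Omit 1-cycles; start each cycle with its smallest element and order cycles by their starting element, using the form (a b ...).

(0 6 2 1 3)(4 5)

The cycle decomposition of p is (0 3 1 2 6)(4 5).
The inverse reverses every cycle; in canonical form, p⁻¹ = (0 6 2 1 3)(4 5).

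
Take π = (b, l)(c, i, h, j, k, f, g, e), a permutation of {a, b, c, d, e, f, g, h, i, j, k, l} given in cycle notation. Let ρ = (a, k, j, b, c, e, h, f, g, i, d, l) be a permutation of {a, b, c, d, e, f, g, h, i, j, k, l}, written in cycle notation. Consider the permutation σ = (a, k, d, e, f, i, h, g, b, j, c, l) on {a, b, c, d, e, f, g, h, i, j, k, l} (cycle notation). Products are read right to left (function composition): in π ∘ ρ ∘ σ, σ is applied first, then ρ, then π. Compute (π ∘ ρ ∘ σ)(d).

j

Apply the permutations in order: σ(d) = e, then ρ(e) = h, then π(h) = j. So (π ∘ ρ ∘ σ)(d) = j.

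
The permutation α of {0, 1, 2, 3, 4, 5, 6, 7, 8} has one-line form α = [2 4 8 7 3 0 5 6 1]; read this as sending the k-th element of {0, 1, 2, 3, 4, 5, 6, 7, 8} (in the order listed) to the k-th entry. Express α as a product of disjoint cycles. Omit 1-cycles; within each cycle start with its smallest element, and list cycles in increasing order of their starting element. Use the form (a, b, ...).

Start at 0 and follow images: 0 → 2 → 8 → 1 → 4 → 3 → 7 → 6 → 5 → 0, giving the cycle (0, 2, 8, 1, 4, 3, 7, 6, 5).
Repeating from the next unused element and collecting all non-trivial cycles gives (0, 2, 8, 1, 4, 3, 7, 6, 5).

(0, 2, 8, 1, 4, 3, 7, 6, 5)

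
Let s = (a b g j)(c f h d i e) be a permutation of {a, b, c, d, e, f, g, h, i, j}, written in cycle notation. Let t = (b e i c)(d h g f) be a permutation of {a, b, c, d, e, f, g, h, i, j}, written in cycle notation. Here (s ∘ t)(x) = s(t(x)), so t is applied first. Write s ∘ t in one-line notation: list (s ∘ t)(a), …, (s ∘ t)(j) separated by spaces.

b c g d e i h j f a

(s ∘ t)(x) = s(t(x)). Computing each image: s(t(a)) = s(a) = b, s(t(b)) = s(e) = c, s(t(c)) = s(b) = g, s(t(d)) = s(h) = d, s(t(e)) = s(i) = e, s(t(f)) = s(d) = i, s(t(g)) = s(f) = h, s(t(h)) = s(g) = j, s(t(i)) = s(c) = f, s(t(j)) = s(j) = a.
Hence s ∘ t = [b c g d e i h j f a].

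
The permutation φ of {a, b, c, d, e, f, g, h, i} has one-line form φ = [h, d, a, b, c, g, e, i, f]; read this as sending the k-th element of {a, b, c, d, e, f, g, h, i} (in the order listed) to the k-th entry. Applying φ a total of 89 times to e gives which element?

f

Tracing e → c → … returns to e after 7 steps, so e lies in a 7-cycle (a h i f g e c).
On a 7-cycle, φ^7 is the identity, so φ^89 = φ^5 there (89 ≡ 5 mod 7).
Stepping 5 places around the cycle: e → c → a → h → i → f.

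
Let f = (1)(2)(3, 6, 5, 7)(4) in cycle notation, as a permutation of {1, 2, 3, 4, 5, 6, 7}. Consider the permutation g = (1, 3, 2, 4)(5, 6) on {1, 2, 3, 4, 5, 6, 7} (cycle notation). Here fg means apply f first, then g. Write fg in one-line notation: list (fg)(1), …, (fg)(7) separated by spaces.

(fg)(x) = g(f(x)). Computing each image: g(f(1)) = g(1) = 3, g(f(2)) = g(2) = 4, g(f(3)) = g(6) = 5, g(f(4)) = g(4) = 1, g(f(5)) = g(7) = 7, g(f(6)) = g(5) = 6, g(f(7)) = g(3) = 2.
Hence fg = [3 4 5 1 7 6 2].

3 4 5 1 7 6 2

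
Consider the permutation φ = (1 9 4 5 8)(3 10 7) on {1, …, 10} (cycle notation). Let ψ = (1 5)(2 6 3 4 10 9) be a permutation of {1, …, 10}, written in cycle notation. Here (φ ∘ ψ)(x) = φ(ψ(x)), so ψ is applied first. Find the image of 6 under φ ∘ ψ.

10

First apply ψ: ψ(6) = 3, then φ(3) = 10. Thus (φ ∘ ψ)(6) = 10.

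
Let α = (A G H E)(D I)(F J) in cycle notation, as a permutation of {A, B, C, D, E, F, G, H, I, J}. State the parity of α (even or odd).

odd

The cycle lengths are 4, 2, 2, 1, 1.
A cycle is odd iff its length is even; α has 3 even-length cycles, so sgn(α) = (−1)^3 and α is odd.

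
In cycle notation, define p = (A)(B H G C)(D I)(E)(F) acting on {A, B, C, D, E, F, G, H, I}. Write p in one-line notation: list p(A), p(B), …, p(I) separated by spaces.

A H B I E F C G D

Each element maps to the next entry in its cycle (wrapping to the front): A→A, B→H, C→B, D→I, E→E, F→F, G→C, H→G, I→D.
So the one-line form is A H B I E F C G D.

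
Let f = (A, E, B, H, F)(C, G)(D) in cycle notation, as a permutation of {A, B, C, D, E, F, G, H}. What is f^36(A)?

E

A lies in the 5-cycle (A, E, B, H, F).
On a 5-cycle, f^5 is the identity, so f^36 = f^1 there (36 ≡ 1 mod 5).
Stepping 1 place around the cycle: A → E.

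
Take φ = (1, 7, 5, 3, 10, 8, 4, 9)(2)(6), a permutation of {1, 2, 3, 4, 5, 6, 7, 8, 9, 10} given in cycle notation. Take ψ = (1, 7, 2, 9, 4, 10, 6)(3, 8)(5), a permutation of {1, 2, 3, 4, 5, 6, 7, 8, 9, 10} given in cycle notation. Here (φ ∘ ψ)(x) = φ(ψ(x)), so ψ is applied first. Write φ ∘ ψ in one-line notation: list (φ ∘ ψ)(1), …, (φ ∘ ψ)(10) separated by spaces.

For each element, apply ψ then φ: 1 → 7 → 5; 2 → 9 → 1; 3 → 8 → 4; 4 → 10 → 8; 5 → 5 → 3; 6 → 1 → 7; 7 → 2 → 2; 8 → 3 → 10; 9 → 4 → 9; 10 → 6 → 6.
So φ ∘ ψ in one-line form is 5 1 4 8 3 7 2 10 9 6.

5 1 4 8 3 7 2 10 9 6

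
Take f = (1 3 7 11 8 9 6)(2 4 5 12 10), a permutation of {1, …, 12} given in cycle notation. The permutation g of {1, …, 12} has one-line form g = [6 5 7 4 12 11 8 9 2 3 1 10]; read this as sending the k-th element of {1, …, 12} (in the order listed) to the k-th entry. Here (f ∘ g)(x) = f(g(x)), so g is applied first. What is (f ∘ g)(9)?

4

First apply g: g(9) = 2, then f(2) = 4. Thus (f ∘ g)(9) = 4.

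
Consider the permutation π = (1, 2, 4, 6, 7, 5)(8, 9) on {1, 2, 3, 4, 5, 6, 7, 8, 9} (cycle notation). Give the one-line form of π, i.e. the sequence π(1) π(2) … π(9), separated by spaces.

Each element maps to the next entry in its cycle (wrapping to the front): 1→2, 2→4, 3→3, 4→6, 5→1, 6→7, 7→5, 8→9, 9→8.
So the one-line form is 2 4 3 6 1 7 5 9 8.

2 4 3 6 1 7 5 9 8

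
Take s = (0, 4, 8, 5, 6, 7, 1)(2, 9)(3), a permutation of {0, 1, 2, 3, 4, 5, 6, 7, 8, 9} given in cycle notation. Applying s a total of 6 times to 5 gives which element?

8

5 lies in the 7-cycle (0, 4, 8, 5, 6, 7, 1).
Stepping 6 places around the cycle: 5 → 6 → 7 → 1 → 0 → 4 → 8.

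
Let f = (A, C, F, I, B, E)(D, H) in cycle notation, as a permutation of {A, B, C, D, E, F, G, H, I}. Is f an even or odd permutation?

even

The cycle lengths are 6, 2, 1.
A cycle of length ℓ contributes ℓ−1 transpositions, so f is a product of 5 + 1 = 6 transpositions — even.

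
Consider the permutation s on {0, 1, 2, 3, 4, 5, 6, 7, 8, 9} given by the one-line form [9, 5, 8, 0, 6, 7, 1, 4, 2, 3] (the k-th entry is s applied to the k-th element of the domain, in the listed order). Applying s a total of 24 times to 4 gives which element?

7

Tracing 4 → 6 → … returns to 4 after 5 steps, so 4 lies in a 5-cycle (1 5 7 4 6).
Powers repeat with period 5 on this cycle, and 24 mod 5 = 4, so s^24(4) = s^4(4).
Stepping 4 places around the cycle: 4 → 6 → 1 → 5 → 7.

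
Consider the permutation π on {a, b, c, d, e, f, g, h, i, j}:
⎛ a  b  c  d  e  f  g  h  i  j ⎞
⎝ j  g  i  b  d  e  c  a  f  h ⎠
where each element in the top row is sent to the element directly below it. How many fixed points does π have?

No element satisfies π(x) = x, so there are 0 fixed points.

0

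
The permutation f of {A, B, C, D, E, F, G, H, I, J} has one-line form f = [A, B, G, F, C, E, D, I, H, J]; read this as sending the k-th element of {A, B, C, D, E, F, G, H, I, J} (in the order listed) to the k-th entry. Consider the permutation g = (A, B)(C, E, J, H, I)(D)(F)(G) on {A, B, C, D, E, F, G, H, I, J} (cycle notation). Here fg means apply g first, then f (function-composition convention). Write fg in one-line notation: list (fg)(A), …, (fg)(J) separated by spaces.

Chase each element through g then f: A → B → B; B → A → A; C → E → C; D → D → F; E → J → J; F → F → E; G → G → D; H → I → H; I → C → G; J → H → I.
So fg in one-line form is B A C F J E D H G I.

B A C F J E D H G I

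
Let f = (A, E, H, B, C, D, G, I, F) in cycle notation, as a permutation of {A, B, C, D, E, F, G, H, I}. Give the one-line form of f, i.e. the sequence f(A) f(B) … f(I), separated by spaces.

E C D G H A I B F

Each element maps to the next entry in its cycle (wrapping to the front): A↦E, B↦C, C↦D, D↦G, E↦H, F↦A, G↦I, H↦B, I↦F.
Listing these in domain order gives E C D G H A I B F.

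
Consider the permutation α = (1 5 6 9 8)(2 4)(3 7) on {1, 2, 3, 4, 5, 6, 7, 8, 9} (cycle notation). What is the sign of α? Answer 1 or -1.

1

The cycle lengths are 5, 2, 2.
A cycle is odd iff its length is even; α has 2 even-length cycles, so sgn(α) = (−1)^2 and α is even.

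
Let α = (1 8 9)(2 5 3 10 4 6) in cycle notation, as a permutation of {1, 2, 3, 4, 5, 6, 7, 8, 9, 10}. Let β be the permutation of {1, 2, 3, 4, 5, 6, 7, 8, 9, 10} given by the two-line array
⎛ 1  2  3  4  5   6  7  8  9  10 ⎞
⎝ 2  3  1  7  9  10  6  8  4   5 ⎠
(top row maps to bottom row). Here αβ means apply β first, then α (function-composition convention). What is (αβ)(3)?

β(3) = 1, then α(1) = 8; composing gives (αβ)(3) = 8.

8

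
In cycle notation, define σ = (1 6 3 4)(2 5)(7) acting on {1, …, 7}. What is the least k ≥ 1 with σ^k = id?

The cycle type of σ is (4, 2, 1).
Since disjoint cycles commute, ord(σ) = lcm(4, 2) = 4.

4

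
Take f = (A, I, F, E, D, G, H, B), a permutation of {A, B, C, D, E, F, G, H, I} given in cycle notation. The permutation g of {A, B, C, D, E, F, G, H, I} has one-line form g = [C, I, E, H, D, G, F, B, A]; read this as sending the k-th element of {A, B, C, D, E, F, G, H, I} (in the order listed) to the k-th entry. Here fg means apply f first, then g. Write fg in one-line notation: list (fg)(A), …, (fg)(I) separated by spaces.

Chase each element through f then g: A → I → A; B → A → C; C → C → E; D → G → F; E → D → H; F → E → D; G → H → B; H → B → I; I → F → G.
So fg in one-line form is A C E F H D B I G.

A C E F H D B I G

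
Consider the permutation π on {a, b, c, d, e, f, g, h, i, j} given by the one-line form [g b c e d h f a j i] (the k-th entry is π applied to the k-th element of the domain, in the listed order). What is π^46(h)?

g

Tracing h → a → … returns to h after 4 steps, so h lies in a 4-cycle (a g f h).
Powers repeat with period 4 on this cycle, and 46 mod 4 = 2, so π^46(h) = π^2(h).
Stepping 2 places around the cycle: h → a → g.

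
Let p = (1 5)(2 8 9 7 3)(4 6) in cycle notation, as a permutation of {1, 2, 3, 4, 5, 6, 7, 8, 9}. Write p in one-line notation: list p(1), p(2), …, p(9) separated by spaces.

Reading each image from the cycles: 1↦5, 2↦8, 3↦2, 4↦6, 5↦1, 6↦4, 7↦3, 8↦9, 9↦7.
Listing these in domain order gives 5 8 2 6 1 4 3 9 7.

5 8 2 6 1 4 3 9 7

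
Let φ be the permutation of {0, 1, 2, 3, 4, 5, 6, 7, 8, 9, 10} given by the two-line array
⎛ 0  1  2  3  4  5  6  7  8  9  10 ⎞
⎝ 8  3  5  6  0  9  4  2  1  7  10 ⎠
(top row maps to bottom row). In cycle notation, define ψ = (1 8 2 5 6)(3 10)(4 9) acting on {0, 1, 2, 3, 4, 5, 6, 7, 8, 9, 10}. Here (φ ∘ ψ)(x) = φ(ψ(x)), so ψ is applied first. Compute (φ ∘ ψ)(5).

(φ ∘ ψ)(5) = φ(ψ(5)). ψ(5) = 6, then φ(6) = 4. So (φ ∘ ψ)(5) = 4.

4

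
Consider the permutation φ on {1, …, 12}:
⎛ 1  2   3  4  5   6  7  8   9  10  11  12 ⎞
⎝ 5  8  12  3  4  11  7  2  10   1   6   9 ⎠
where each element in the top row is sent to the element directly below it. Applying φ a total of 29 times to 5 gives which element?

4

Tracing 5 → 4 → … returns to 5 after 7 steps, so 5 lies in a 7-cycle (1 5 4 3 12 9 10).
On a 7-cycle, φ^7 is the identity, so φ^29 = φ^1 there (29 ≡ 1 mod 7).
Advancing 1 step from 5: 5 → 4.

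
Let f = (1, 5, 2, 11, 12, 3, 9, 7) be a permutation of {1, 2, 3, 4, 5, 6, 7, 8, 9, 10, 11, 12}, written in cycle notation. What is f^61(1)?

1 lies in the 8-cycle (1, 5, 2, 11, 12, 3, 9, 7).
Powers repeat with period 8 on this cycle, and 61 mod 8 = 5, so f^61(1) = f^5(1).
Stepping 5 places around the cycle: 1 → 5 → 2 → 11 → 12 → 3.

3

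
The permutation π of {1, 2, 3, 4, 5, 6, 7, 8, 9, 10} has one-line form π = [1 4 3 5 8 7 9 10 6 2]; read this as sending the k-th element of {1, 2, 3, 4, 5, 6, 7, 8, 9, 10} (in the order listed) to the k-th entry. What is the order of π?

15

Decomposing into disjoint cycles gives cycle lengths 5, 3, 1, 1.
The order is lcm(5, 3) = 15.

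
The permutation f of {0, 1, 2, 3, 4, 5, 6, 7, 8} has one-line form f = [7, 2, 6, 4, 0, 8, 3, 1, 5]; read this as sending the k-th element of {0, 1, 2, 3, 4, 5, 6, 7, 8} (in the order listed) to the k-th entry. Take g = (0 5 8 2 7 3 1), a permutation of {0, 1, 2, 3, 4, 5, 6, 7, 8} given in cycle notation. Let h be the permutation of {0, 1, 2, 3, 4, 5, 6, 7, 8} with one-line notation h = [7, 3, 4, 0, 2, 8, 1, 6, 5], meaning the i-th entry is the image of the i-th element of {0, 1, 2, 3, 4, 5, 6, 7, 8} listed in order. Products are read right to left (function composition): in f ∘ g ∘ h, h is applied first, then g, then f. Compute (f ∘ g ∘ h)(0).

4

(f ∘ g ∘ h)(0) = f(g(h(0))). h(0) = 7, then g(7) = 3, then f(3) = 4, so the result is 4.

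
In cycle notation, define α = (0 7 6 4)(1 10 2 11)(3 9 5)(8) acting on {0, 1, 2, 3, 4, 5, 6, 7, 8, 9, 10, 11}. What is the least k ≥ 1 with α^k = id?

The disjoint cycles have lengths 4, 4, 3, 1.
The order of α is the least common multiple of its cycle lengths: lcm(4, 4, 3) = 12.

12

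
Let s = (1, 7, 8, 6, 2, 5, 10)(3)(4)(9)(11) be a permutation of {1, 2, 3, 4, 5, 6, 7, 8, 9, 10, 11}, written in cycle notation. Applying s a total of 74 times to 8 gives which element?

10

8 lies in the 7-cycle (1, 7, 8, 6, 2, 5, 10).
Powers repeat with period 7 on this cycle, and 74 mod 7 = 4, so s^74(8) = s^4(8).
Advancing 4 steps from 8: 8 → 6 → 2 → 5 → 10.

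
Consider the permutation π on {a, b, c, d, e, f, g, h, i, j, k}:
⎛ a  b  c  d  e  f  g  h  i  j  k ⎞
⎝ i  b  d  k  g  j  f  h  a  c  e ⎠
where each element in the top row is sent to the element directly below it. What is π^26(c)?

Tracing c → d → … returns to c after 7 steps, so c lies in a 7-cycle (c d k e g f j).
On a 7-cycle, π^7 is the identity, so π^26 = π^5 there (26 ≡ 5 mod 7).
Advancing 5 steps from c: c → d → k → e → g → f.

f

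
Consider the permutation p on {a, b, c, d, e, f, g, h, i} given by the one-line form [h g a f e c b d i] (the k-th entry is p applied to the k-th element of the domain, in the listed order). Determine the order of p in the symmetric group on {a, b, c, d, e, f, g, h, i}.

10

Decomposing into disjoint cycles gives cycle lengths 5, 2, 1, 1.
The order is lcm(5, 2) = 10.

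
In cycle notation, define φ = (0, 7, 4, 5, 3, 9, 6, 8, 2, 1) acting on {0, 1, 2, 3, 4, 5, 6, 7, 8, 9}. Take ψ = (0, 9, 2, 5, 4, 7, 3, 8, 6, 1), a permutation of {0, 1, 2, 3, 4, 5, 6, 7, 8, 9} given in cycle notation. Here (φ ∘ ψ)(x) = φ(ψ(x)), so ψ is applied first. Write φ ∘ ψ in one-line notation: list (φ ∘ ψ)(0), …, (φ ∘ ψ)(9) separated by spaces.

6 7 3 2 4 5 0 9 8 1

(φ ∘ ψ)(x) = φ(ψ(x)). Computing each image: φ(ψ(0)) = φ(9) = 6, φ(ψ(1)) = φ(0) = 7, φ(ψ(2)) = φ(5) = 3, φ(ψ(3)) = φ(8) = 2, φ(ψ(4)) = φ(7) = 4, φ(ψ(5)) = φ(4) = 5, φ(ψ(6)) = φ(1) = 0, φ(ψ(7)) = φ(3) = 9, φ(ψ(8)) = φ(6) = 8, φ(ψ(9)) = φ(2) = 1.
Hence φ ∘ ψ = [6 7 3 2 4 5 0 9 8 1].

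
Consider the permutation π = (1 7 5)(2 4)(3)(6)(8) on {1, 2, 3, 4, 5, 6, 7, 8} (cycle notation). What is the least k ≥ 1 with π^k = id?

6

The cycle type of π is (3, 2, 1, 1, 1).
The order is lcm(3, 2) = 6.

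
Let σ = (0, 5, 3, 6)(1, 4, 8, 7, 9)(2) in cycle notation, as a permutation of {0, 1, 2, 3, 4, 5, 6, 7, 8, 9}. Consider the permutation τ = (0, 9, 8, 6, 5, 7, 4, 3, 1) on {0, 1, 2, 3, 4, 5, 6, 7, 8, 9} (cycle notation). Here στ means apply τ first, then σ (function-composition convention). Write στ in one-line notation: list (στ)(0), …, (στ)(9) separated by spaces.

1 5 2 4 6 9 3 8 0 7

Chase each element through τ then σ: 0 → 9 → 1; 1 → 0 → 5; 2 → 2 → 2; 3 → 1 → 4; 4 → 3 → 6; 5 → 7 → 9; 6 → 5 → 3; 7 → 4 → 8; 8 → 6 → 0; 9 → 8 → 7.
Collecting the images, στ = [1 5 2 4 6 9 3 8 0 7].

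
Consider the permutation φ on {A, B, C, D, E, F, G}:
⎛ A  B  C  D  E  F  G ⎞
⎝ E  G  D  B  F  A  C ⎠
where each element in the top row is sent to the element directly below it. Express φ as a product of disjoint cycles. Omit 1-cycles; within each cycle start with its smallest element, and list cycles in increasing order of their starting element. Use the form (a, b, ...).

Start at A and follow images: A → E → F → A, giving the cycle (A, E, F).
Repeating from the next unused element and collecting all non-trivial cycles gives (A, E, F)(B, G, C, D).

(A, E, F)(B, G, C, D)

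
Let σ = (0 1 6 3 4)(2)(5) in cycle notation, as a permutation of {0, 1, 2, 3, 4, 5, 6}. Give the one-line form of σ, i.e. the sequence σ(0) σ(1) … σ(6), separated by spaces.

1 6 2 4 0 5 3

Reading each image from the cycles: 0→1, 1→6, 2→2, 3→4, 4→0, 5→5, 6→3.
Listing these in domain order gives 1 6 2 4 0 5 3.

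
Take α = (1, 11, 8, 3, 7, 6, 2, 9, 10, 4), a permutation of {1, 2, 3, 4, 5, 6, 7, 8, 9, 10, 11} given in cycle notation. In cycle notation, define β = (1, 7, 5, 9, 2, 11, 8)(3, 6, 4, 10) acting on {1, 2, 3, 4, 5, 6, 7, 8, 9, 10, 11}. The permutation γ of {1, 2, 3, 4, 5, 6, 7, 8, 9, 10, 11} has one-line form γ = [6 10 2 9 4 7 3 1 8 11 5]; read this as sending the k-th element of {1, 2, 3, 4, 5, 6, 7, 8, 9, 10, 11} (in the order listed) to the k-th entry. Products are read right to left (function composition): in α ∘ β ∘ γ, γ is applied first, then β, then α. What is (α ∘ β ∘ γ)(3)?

(α ∘ β ∘ γ)(3) = α(β(γ(3))). γ(3) = 2, then β(2) = 11, then α(11) = 8, so the result is 8.

8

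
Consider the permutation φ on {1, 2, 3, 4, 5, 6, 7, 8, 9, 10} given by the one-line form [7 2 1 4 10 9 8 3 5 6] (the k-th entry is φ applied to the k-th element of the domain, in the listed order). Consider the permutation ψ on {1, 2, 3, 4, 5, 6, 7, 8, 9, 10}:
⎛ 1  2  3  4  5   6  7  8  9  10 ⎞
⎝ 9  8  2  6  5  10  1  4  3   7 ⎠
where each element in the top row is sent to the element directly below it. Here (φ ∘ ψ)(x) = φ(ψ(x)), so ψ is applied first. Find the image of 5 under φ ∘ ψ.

First apply ψ: ψ(5) = 5, then φ(5) = 10. Thus (φ ∘ ψ)(5) = 10.

10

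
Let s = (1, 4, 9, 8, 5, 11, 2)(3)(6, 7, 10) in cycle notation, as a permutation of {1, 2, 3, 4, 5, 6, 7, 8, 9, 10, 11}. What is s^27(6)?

6 lies in the 3-cycle (6, 7, 10).
Since the cycle has length 3, s^27 acts on it the same as s^0 (27 mod 3 = 0).
So s^27(6) = 6.

6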